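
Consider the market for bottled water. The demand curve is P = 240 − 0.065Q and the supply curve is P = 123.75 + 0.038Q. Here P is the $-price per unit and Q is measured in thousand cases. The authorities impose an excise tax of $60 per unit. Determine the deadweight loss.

$17475.73 thousand

Competitive equilibrium: 240 − 0.065Q = 123.75 + 0.038Q → Q* = 1128.6408, P* = 166.6383.
With the tax, the buyer price exceeds the seller price by 60: (240 − 0.065Q) − (123.75 + 0.038Q) = 60 → Q' = 546.1165.
ΔQ = 1128.6408 − 546.1165 = 582.5243; the wedge equals the tax, 60.
Welfare loss = ½ × 582.5243 × 60 = $17475.73 thousand.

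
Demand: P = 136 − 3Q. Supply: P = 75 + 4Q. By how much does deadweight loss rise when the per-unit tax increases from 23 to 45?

Competitive equilibrium: 136 − 3Q = 75 + 4Q → Q* = 8.7143, P* = 109.8571.
For a per-unit tax t: ΔQ = t/7, so DWL = ½·t·(t/7) = t²/14.
At t = 23: DWL = 37.786. At t = 45: DWL = 144.643.
Increase = 144.643 − 37.786 = 106.86.

106.86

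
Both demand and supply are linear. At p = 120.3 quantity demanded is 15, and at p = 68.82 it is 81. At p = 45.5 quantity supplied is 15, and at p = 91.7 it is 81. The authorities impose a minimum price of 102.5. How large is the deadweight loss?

568.62

Demand slope = (68.82 − 120.3)/(81 − 15) = −0.78, so p = 132 − 0.78q.
Supply slope = (91.7 − 45.5)/(81 − 15) = 0.7, so p = 35 + 0.7q.
Competitive equilibrium: 132 − 0.78q = 35 + 0.7q → q* = 65.54054, p* = 80.87838.
At the floor p = 102.5, quantity demanded = (132 − 102.5)/0.78 = 37.82051.
Sellers' marginal cost at q' = 37.82051: 35 + 0.7·37.82051 = 61.47436.
Δq = 65.54054 − 37.82051 = 27.72003; wedge = 102.5 − 61.47436 = 41.02564.
Welfare loss = ½ × 27.72003 × 41.02564 = 568.62.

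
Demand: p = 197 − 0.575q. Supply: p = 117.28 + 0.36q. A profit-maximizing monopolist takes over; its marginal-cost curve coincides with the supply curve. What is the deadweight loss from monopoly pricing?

492.80

Competitive equilibrium: 197 − 0.575q = 117.28 + 0.36q → q* = 85.262, p* = 147.9743.
Marginal revenue: MR = 197 − 1.15q. Set MR = MC: 197 − 1.15q = 117.28 + 0.36q → q_m = 52.7947.
Price p_m = 197 − 0.575·52.7947 = 166.643; MC(q_m) = 117.28 + 0.36·52.7947 = 136.2861.
Competitive q* = 85.262, so Δq = 32.4673; wedge = 166.643 − 136.2861 = 30.3569.
The triangle = ½ × 32.4673 × 30.3569 = 492.80.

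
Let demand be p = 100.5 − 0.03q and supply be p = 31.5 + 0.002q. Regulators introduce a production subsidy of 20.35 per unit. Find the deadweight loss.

6470.66

Competitive equilibrium: 100.5 − 0.03q = 31.5 + 0.002q → q* = 2156.25, p* = 35.8125.
The subsidy lowers effective supply by 20.35: p = 11.15 + 0.002q.
New quantity: 100.5 − 0.03q = 11.15 + 0.002q → q' = 2792.1875.
Overproduction Δq = 2792.1875 − 2156.25 = 635.9375; wedge = subsidy = 20.35.
DWL = ½ × 635.9375 × 20.35 = 6470.66.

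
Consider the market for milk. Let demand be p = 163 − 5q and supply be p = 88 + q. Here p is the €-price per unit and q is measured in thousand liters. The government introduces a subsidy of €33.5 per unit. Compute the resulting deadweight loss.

€93.52 thousand

Competitive equilibrium: 163 − 5q = 88 + q → q* = 12.5, p* = 100.5.
The subsidy lowers effective supply by 33.5: p = 54.5 + q.
New quantity: 163 − 5q = 54.5 + q → q' = 18.0833.
Overproduction Δq = 18.0833 − 12.5 = 5.5833; wedge = subsidy = 33.5.
Deadweight loss = ½ × 5.5833 × 33.5 = €93.52 thousand.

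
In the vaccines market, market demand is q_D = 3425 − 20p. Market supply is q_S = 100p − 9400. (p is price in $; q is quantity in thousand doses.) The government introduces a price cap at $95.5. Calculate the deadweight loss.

In inverse form: demand p = 171.25 − 0.05q, supply p = 94 + 0.01q.
Competitive equilibrium: 171.25 − 0.05q = 94 + 0.01q → q* = 1287.5, p* = 106.875.
At the ceiling p = 95.5, quantity supplied = (95.5 − 94)/0.01 = 150.
Willingness to pay at q' = 150: 171.25 − 0.05·150 = 163.75.
Δq = 1287.5 − 150 = 1137.5; wedge = 163.75 − 95.5 = 68.25.
Deadweight loss = ½ × 1137.5 × 68.25 = $38817.19 thousand.

$38817.19 thousand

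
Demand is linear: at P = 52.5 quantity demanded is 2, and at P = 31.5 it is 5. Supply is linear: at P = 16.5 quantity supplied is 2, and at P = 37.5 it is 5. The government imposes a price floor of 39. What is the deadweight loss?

2.89

Demand slope = (31.5 − 52.5)/(5 − 2) = −7, so P = 66.5 − 7Q.
Supply slope = (37.5 − 16.5)/(5 − 2) = 7, so P = 2.5 + 7Q.
Competitive equilibrium: 66.5 − 7Q = 2.5 + 7Q → Q* = 4.5714, P* = 34.5.
At the floor P = 39, quantity demanded = (66.5 − 39)/7 = 3.9286.
Sellers' marginal cost at Q' = 3.9286: 2.5 + 7·3.9286 = 30.0002.
ΔQ = 4.5714 − 3.9286 = 0.6428; wedge = 39 − 30.0002 = 8.9998.
The triangle = ½ × 0.6428 × 8.9998 = 2.89.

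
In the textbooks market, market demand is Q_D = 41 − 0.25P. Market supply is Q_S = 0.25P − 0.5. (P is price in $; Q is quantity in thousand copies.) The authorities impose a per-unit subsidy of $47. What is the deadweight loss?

$138.06 thousand

In inverse form: demand P = 164 − 4Q, supply P = 2 + 4Q.
Competitive equilibrium: 164 − 4Q = 2 + 4Q → Q* = 20.25, P* = 83.
The subsidy lowers effective supply by 47: P = 4Q − 45.
New quantity: 164 − 4Q = 4Q − 45 → Q' = 26.125.
Overproduction ΔQ = 26.125 − 20.25 = 5.875; wedge = subsidy = 47.
Welfare loss = ½ × 5.875 × 47 = $138.06 thousand.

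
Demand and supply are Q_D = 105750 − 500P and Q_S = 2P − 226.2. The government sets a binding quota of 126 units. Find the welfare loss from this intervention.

1230.46

In inverse form: demand P = 211.5 − 0.002Q, supply P = 113.1 + 0.5Q.
Competitive equilibrium: 211.5 − 0.002Q = 113.1 + 0.5Q → Q* = 196.0159, P* = 211.108.
At Q = 126: demand price = 211.5 − 0.002·126 = 211.248; supply price = 113.1 + 0.5·126 = 176.1.
ΔQ = 196.0159 − 126 = 70.0159; wedge = 211.248 − 176.1 = 35.148.
Welfare loss = ½ × 70.0159 × 35.148 = 1230.46.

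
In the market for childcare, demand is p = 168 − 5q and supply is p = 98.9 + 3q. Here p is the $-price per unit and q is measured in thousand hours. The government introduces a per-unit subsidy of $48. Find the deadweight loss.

$144 thousand

Competitive equilibrium: 168 − 5q = 98.9 + 3q → q* = 8.6375, p* = 124.8125.
The subsidy lowers effective supply by 48: p = 50.9 + 3q.
New quantity: 168 − 5q = 50.9 + 3q → q' = 14.6375.
Overproduction Δq = 14.6375 − 8.6375 = 6; wedge = subsidy = 48.
Welfare loss = ½ × 6 × 48 = $144 thousand.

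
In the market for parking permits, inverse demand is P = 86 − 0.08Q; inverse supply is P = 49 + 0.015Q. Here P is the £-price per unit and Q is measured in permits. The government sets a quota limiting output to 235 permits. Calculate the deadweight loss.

£1133.45

Competitive equilibrium: 86 − 0.08Q = 49 + 0.015Q → Q* = 389.4737, P* = 54.8421.
At Q = 235: demand price = 86 − 0.08·235 = 67.2; supply price = 49 + 0.015·235 = 52.525.
ΔQ = 389.4737 − 235 = 154.4737; wedge = 67.2 − 52.525 = 14.675.
Welfare loss = ½ × 154.4737 × 14.675 = £1133.45.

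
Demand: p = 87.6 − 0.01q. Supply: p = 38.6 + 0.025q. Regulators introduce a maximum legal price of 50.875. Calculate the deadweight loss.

Competitive equilibrium: 87.6 − 0.01q = 38.6 + 0.025q → q* = 1400, p* = 73.6.
At the ceiling p = 50.875, quantity supplied = (50.875 − 38.6)/0.025 = 491.
Willingness to pay at q' = 491: 87.6 − 0.01·491 = 82.69.
Δq = 1400 − 491 = 909; wedge = 82.69 − 50.875 = 31.815.
Welfare loss = ½ × 909 × 31.815 = 14459.92.

14459.92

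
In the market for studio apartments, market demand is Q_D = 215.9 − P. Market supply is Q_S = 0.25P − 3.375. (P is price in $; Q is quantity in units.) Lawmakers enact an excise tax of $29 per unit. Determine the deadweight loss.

$84.10

In inverse form: demand P = 215.9 − Q, supply P = 13.5 + 4Q.
Competitive equilibrium: 215.9 − Q = 13.5 + 4Q → Q* = 40.48, P* = 175.42.
With the tax, the buyer price exceeds the seller price by 29: (215.9 − Q) − (13.5 + 4Q) = 29 → Q' = 34.68.
ΔQ = 40.48 − 34.68 = 5.8; the wedge equals the tax, 29.
DWL = ½ × 5.8 × 29 = $84.10.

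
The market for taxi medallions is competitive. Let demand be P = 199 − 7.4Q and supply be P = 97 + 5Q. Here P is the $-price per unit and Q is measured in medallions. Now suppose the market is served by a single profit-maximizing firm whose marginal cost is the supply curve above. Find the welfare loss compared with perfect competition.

$58.60

Competitive equilibrium: 199 − 7.4Q = 97 + 5Q → Q* = 8.2258, P* = 138.129.
Marginal revenue: MR = 199 − 14.8Q. Set MR = MC: 199 − 14.8Q = 97 + 5Q → Q_m = 5.1515.
Price P_m = 199 − 7.4·5.1515 = 160.8789; MC(Q_m) = 97 + 5·5.1515 = 122.7575.
Competitive Q* = 8.2258, so ΔQ = 3.0743; wedge = 160.8789 − 122.7575 = 38.1214.
DWL = ½ × 3.0743 × 38.1214 = $58.60.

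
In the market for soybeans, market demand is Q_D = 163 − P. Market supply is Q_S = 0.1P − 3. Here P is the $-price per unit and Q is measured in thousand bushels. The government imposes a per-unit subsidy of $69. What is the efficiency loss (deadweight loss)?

In inverse form: demand P = 163 − Q, supply P = 30 + 10Q.
Competitive equilibrium: 163 − Q = 30 + 10Q → Q* = 12.0909, P* = 150.9091.
The subsidy lowers effective supply by 69: P = 10Q − 39.
New quantity: 163 − Q = 10Q − 39 → Q' = 18.3636.
Overproduction ΔQ = 18.3636 − 12.0909 = 6.2727; wedge = subsidy = 69.
Welfare loss = ½ × 6.2727 × 69 = $216.41 thousand.

$216.41 thousand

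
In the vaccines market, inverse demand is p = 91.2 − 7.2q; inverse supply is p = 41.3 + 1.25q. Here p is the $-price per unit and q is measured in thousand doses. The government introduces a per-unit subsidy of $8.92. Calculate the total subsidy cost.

$62.09 thousand

Competitive equilibrium: 91.2 − 7.2q = 41.3 + 1.25q → q* = 5.9053, p* = 48.6817.
The subsidy lowers effective supply by 8.92: p = 32.38 + 1.25q.
New quantity: 91.2 − 7.2q = 32.38 + 1.25q → q' = 6.9609.
Total subsidy cost = 8.92 × 6.9609 = $62.09 thousand.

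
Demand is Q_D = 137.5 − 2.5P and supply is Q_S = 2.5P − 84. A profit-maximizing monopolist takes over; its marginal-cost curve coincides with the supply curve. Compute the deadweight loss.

In inverse form: demand P = 55 − 0.4Q, supply P = 33.6 + 0.4Q.
Competitive equilibrium: 55 − 0.4Q = 33.6 + 0.4Q → Q* = 26.75, P* = 44.3.
Marginal revenue: MR = 55 − 0.8Q. Set MR = MC: 55 − 0.8Q = 33.6 + 0.4Q → Q_m = 17.8333.
Price P_m = 55 − 0.4·17.8333 = 47.8667; MC(Q_m) = 33.6 + 0.4·17.8333 = 40.7333.
Competitive Q* = 26.75, so ΔQ = 8.9167; wedge = 47.8667 − 40.7333 = 7.1334.
The triangle = ½ × 8.9167 × 7.1334 = 31.80.

31.80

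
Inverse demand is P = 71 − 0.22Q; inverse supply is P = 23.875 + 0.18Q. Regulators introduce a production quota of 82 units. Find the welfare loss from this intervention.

Competitive equilibrium: 71 − 0.22Q = 23.875 + 0.18Q → Q* = 117.8125, P* = 45.0813.
At Q = 82: demand price = 71 − 0.22·82 = 52.96; supply price = 23.875 + 0.18·82 = 38.635.
ΔQ = 117.8125 − 82 = 35.8125; wedge = 52.96 − 38.635 = 14.325.
Welfare loss = ½ × 35.8125 × 14.325 = 256.51.

256.51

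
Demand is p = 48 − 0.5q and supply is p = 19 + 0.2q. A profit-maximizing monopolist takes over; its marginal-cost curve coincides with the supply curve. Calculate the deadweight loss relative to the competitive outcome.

104.29

Competitive equilibrium: 48 − 0.5q = 19 + 0.2q → q* = 41.4286, p* = 27.2857.
Marginal revenue: MR = 48 − q. Set MR = MC: 48 − q = 19 + 0.2q → q_m = 24.1667.
Price p_m = 48 − 0.5·24.1667 = 35.9167; MC(q_m) = 19 + 0.2·24.1667 = 23.8333.
Competitive q* = 41.4286, so Δq = 17.2619; wedge = 35.9167 − 23.8333 = 12.0834.
DWL = ½ × 17.2619 × 12.0834 = 104.29.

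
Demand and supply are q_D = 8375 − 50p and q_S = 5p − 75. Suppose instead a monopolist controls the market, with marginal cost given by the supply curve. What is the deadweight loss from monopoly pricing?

367.05

In inverse form: demand p = 167.5 − 0.02q, supply p = 15 + 0.2q.
Competitive equilibrium: 167.5 − 0.02q = 15 + 0.2q → q* = 693.1818, p* = 153.6364.
Marginal revenue: MR = 167.5 − 0.04q. Set MR = MC: 167.5 − 0.04q = 15 + 0.2q → q_m = 635.4167.
Price p_m = 167.5 − 0.02·635.4167 = 154.7917; MC(q_m) = 15 + 0.2·635.4167 = 142.0833.
Competitive q* = 693.1818, so Δq = 57.7651; wedge = 154.7917 − 142.0833 = 12.7084.
DWL = ½ × 57.7651 × 12.7084 = 367.05.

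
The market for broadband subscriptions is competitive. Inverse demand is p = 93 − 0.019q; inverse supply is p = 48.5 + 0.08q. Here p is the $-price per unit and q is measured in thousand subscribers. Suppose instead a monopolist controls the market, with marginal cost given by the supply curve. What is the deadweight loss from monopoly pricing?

Competitive equilibrium: 93 − 0.019q = 48.5 + 0.08q → q* = 449.4949, p* = 84.4596.
Marginal revenue: MR = 93 − 0.038q. Set MR = MC: 93 − 0.038q = 48.5 + 0.08q → q_m = 377.1186.
Price p_m = 93 − 0.019·377.1186 = 85.8347; MC(q_m) = 48.5 + 0.08·377.1186 = 78.6695.
Competitive q* = 449.4949, so Δq = 72.3763; wedge = 85.8347 − 78.6695 = 7.1652.
Deadweight loss = ½ × 72.3763 × 7.1652 = $259.30 thousand.

$259.30 thousand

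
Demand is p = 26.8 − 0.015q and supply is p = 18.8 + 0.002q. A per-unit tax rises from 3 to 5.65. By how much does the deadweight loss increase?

Competitive equilibrium: 26.8 − 0.015q = 18.8 + 0.002q → q* = 470.5882, p* = 19.7412.
For a per-unit tax t: Δq = t/0.017, so DWL = ½·t·(t/0.017) = t²/0.034.
At t = 3: DWL = 264.706. At t = 5.65: DWL = 938.897.
Increase = 938.897 − 264.706 = 674.19.

674.19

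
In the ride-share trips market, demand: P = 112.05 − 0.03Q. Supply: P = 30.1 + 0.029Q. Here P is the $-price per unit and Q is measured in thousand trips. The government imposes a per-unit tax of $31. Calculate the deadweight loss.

Competitive equilibrium: 112.05 − 0.03Q = 30.1 + 0.029Q → Q* = 1388.9831, P* = 70.3805.
With the tax, the buyer price exceeds the seller price by 31: (112.05 − 0.03Q) − (30.1 + 0.029Q) = 31 → Q' = 863.5593.
ΔQ = 1388.9831 − 863.5593 = 525.4238; the wedge equals the tax, 31.
The triangle = ½ × 525.4238 × 31 = $8144.07 thousand.

$8144.07 thousand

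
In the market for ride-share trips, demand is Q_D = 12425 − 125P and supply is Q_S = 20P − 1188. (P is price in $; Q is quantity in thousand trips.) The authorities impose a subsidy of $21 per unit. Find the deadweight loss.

In inverse form: demand P = 99.4 − 0.008Q, supply P = 59.4 + 0.05Q.
Competitive equilibrium: 99.4 − 0.008Q = 59.4 + 0.05Q → Q* = 689.6552, P* = 93.8828.
The subsidy lowers effective supply by 21: P = 38.4 + 0.05Q.
New quantity: 99.4 − 0.008Q = 38.4 + 0.05Q → Q' = 1051.7241.
Overproduction ΔQ = 1051.7241 − 689.6552 = 362.0689; wedge = subsidy = 21.
The triangle = ½ × 362.0689 × 21 = $3801.72 thousand.

$3801.72 thousand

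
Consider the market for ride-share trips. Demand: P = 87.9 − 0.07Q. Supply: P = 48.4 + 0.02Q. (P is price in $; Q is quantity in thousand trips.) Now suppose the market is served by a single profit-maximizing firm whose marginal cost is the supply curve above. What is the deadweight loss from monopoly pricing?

$1659.12 thousand

Competitive equilibrium: 87.9 − 0.07Q = 48.4 + 0.02Q → Q* = 438.8889, P* = 57.1778.
Marginal revenue: MR = 87.9 − 0.14Q. Set MR = MC: 87.9 − 0.14Q = 48.4 + 0.02Q → Q_m = 246.875.
Price P_m = 87.9 − 0.07·246.875 = 70.6188; MC(Q_m) = 48.4 + 0.02·246.875 = 53.3375.
Competitive Q* = 438.8889, so ΔQ = 192.0139; wedge = 70.6188 − 53.3375 = 17.2813.
DWL = ½ × 192.0139 × 17.2813 = $1659.12 thousand.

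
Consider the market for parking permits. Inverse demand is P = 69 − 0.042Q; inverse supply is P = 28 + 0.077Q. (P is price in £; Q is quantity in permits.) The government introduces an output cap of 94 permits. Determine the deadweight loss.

Competitive equilibrium: 69 − 0.042Q = 28 + 0.077Q → Q* = 344.5378, P* = 54.5294.
At Q = 94: demand price = 69 − 0.042·94 = 65.052; supply price = 28 + 0.077·94 = 35.238.
ΔQ = 344.5378 − 94 = 250.5378; wedge = 65.052 − 35.238 = 29.814.
DWL = ½ × 250.5378 × 29.814 = £3734.77.

£3734.77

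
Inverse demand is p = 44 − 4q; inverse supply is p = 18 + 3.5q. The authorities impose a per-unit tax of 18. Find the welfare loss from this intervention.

Competitive equilibrium: 44 − 4q = 18 + 3.5q → q* = 3.4667, p* = 30.1333.
With the tax, the buyer price exceeds the seller price by 18: (44 − 4q) − (18 + 3.5q) = 18 → q' = 1.0667.
Δq = 3.4667 − 1.0667 = 2.4; the wedge equals the tax, 18.
Deadweight loss = ½ × 2.4 × 18 = 21.60.

21.60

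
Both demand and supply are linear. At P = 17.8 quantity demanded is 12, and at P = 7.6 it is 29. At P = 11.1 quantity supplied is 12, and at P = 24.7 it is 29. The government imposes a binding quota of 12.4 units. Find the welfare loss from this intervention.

Demand slope = (7.6 − 17.8)/(29 − 12) = −0.6, so P = 25 − 0.6Q.
Supply slope = (24.7 − 11.1)/(29 − 12) = 0.8, so P = 1.5 + 0.8Q.
Competitive equilibrium: 25 − 0.6Q = 1.5 + 0.8Q → Q* = 16.7857, P* = 14.9286.
At Q = 12.4: demand price = 25 − 0.6·12.4 = 17.56; supply price = 1.5 + 0.8·12.4 = 11.42.
ΔQ = 16.7857 − 12.4 = 4.3857; wedge = 17.56 − 11.42 = 6.14.
Deadweight loss = ½ × 4.3857 × 6.14 = 13.46.

13.46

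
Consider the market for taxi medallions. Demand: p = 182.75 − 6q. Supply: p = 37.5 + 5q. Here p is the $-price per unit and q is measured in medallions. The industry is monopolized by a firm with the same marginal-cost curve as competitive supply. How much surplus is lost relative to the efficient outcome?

$119.46

Competitive equilibrium: 182.75 − 6q = 37.5 + 5q → q* = 13.2045, p* = 103.5227.
Marginal revenue: MR = 182.75 − 12q. Set MR = MC: 182.75 − 12q = 37.5 + 5q → q_m = 8.5441.
Price p_m = 182.75 − 6·8.5441 = 131.4854; MC(q_m) = 37.5 + 5·8.5441 = 80.2205.
Competitive q* = 13.2045, so Δq = 4.6604; wedge = 131.4854 − 80.2205 = 51.2649.
The triangle = ½ × 4.6604 × 51.2649 = $119.46.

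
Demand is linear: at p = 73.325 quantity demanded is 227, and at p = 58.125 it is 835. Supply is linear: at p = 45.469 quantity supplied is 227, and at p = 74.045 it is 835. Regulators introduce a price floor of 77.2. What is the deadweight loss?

10571.17

Demand slope = (58.125 − 73.325)/(835 − 227) = −0.025, so p = 79 − 0.025q.
Supply slope = (74.045 − 45.469)/(835 − 227) = 0.047, so p = 34.8 + 0.047q.
Competitive equilibrium: 79 − 0.025q = 34.8 + 0.047q → q* = 613.8889, p* = 63.6528.
At the floor p = 77.2, quantity demanded = (79 − 77.2)/0.025 = 72.
Sellers' marginal cost at q' = 72: 34.8 + 0.047·72 = 38.184.
Δq = 613.8889 − 72 = 541.8889; wedge = 77.2 − 38.184 = 39.016.
DWL = ½ × 541.8889 × 39.016 = 10571.17.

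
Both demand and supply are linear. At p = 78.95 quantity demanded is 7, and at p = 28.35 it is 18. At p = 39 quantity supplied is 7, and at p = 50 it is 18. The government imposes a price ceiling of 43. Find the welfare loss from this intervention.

27.50

Demand slope = (28.35 − 78.95)/(18 − 7) = −4.6, so p = 111.15 − 4.6q.
Supply slope = (50 − 39)/(18 − 7) = 1, so p = 32 + q.
Competitive equilibrium: 111.15 − 4.6q = 32 + q → q* = 14.1339, p* = 46.1339.
At the ceiling p = 43, quantity supplied = (43 − 32)/1 = 11.
Willingness to pay at q' = 11: 111.15 − 4.6·11 = 60.55.
Δq = 14.1339 − 11 = 3.1339; wedge = 60.55 − 43 = 17.55.
Welfare loss = ½ × 3.1339 × 17.55 = 27.50.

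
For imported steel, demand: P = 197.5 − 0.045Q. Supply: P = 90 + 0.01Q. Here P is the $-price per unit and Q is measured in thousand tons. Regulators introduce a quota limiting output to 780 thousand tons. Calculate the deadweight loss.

Competitive equilibrium: 197.5 − 0.045Q = 90 + 0.01Q → Q* = 1954.5455, P* = 109.5455.
At Q = 780: demand price = 197.5 − 0.045·780 = 162.4; supply price = 90 + 0.01·780 = 97.8.
ΔQ = 1954.5455 − 780 = 1174.5455; wedge = 162.4 − 97.8 = 64.6.
DWL = ½ × 1174.5455 × 64.6 = $37937.82 thousand.

$37937.82 thousand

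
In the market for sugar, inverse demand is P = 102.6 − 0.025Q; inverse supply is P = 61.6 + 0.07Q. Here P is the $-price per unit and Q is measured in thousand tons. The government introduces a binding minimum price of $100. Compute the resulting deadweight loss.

$5097.13 thousand

Competitive equilibrium: 102.6 − 0.025Q = 61.6 + 0.07Q → Q* = 431.5789, P* = 91.8105.
At the floor P = 100, quantity demanded = (102.6 − 100)/0.025 = 104.
Sellers' marginal cost at Q' = 104: 61.6 + 0.07·104 = 68.88.
ΔQ = 431.5789 − 104 = 327.5789; wedge = 100 − 68.88 = 31.12.
DWL = ½ × 327.5789 × 31.12 = $5097.13 thousand.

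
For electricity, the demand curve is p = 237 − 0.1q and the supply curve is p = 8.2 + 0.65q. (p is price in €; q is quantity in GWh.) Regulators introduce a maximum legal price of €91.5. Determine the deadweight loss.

Competitive equilibrium: 237 − 0.1q = 8.2 + 0.65q → q* = 305.066667, p* = 206.493333.
At the ceiling p = 91.5, quantity supplied = (91.5 − 8.2)/0.65 = 128.153846.
Willingness to pay at q' = 128.153846: 237 − 0.1·128.153846 = 224.184615.
Δq = 305.066667 − 128.153846 = 176.912821; wedge = 224.184615 − 91.5 = 132.684615.
Welfare loss = ½ × 176.912821 × 132.684615 = €11736.80.

€11736.80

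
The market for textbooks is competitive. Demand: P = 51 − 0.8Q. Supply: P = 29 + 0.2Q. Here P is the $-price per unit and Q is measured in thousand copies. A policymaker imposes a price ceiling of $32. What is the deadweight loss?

Competitive equilibrium: 51 − 0.8Q = 29 + 0.2Q → Q* = 22, P* = 33.4.
At the ceiling P = 32, quantity supplied = (32 − 29)/0.2 = 15.
Willingness to pay at Q' = 15: 51 − 0.8·15 = 39.
ΔQ = 22 − 15 = 7; wedge = 39 − 32 = 7.
DWL = ½ × 7 × 7 = $24.50 thousand.

$24.50 thousand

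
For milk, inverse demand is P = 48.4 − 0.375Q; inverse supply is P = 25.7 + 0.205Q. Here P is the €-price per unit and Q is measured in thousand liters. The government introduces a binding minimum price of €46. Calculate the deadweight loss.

Competitive equilibrium: 48.4 − 0.375Q = 25.7 + 0.205Q → Q* = 39.1379, P* = 33.7233.
At the floor P = 46, quantity demanded = (48.4 − 46)/0.375 = 6.4.
Sellers' marginal cost at Q' = 6.4: 25.7 + 0.205·6.4 = 27.012.
ΔQ = 39.1379 − 6.4 = 32.7379; wedge = 46 − 27.012 = 18.988.
Deadweight loss = ½ × 32.7379 × 18.988 = €310.81 thousand.

€310.81 thousand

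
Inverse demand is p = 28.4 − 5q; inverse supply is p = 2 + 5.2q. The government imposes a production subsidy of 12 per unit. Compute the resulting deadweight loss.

7.06

Competitive equilibrium: 28.4 − 5q = 2 + 5.2q → q* = 2.5882, p* = 15.4588.
The subsidy lowers effective supply by 12: p = 5.2q − 10.
New quantity: 28.4 − 5q = 5.2q − 10 → q' = 3.7647.
Overproduction Δq = 3.7647 − 2.5882 = 1.1765; wedge = subsidy = 12.
Welfare loss = ½ × 1.1765 × 12 = 7.06.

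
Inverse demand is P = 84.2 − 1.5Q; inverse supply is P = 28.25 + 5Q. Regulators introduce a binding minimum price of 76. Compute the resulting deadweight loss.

32.06

Competitive equilibrium: 84.2 − 1.5Q = 28.25 + 5Q → Q* = 8.6077, P* = 71.2885.
At the floor P = 76, quantity demanded = (84.2 − 76)/1.5 = 5.4667.
Sellers' marginal cost at Q' = 5.4667: 28.25 + 5·5.4667 = 55.5835.
ΔQ = 8.6077 − 5.4667 = 3.141; wedge = 76 − 55.5835 = 20.4165.
Deadweight loss = ½ × 3.141 × 20.4165 = 32.06.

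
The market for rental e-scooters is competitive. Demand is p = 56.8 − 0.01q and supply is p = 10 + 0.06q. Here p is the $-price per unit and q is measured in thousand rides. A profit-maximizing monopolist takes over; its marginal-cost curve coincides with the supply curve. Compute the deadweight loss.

$244.45 thousand

Competitive equilibrium: 56.8 − 0.01q = 10 + 0.06q → q* = 668.5714, p* = 50.1143.
Marginal revenue: MR = 56.8 − 0.02q. Set MR = MC: 56.8 − 0.02q = 10 + 0.06q → q_m = 585.
Price p_m = 56.8 − 0.01·585 = 50.95; MC(q_m) = 10 + 0.06·585 = 45.1.
Competitive q* = 668.5714, so Δq = 83.5714; wedge = 50.95 − 45.1 = 5.85.
DWL = ½ × 83.5714 × 5.85 = $244.45 thousand.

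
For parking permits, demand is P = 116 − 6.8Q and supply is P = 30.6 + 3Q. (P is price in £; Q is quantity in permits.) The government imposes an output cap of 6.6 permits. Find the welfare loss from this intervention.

Competitive equilibrium: 116 − 6.8Q = 30.6 + 3Q → Q* = 8.7143, P* = 56.7429.
At Q = 6.6: demand price = 116 − 6.8·6.6 = 71.12; supply price = 30.6 + 3·6.6 = 50.4.
ΔQ = 8.7143 − 6.6 = 2.1143; wedge = 71.12 − 50.4 = 20.72.
Deadweight loss = ½ × 2.1143 × 20.72 = £21.904.

£21.904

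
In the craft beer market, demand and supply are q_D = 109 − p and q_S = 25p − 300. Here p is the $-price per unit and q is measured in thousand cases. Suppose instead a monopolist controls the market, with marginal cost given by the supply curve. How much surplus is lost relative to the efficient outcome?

$1086.98 thousand

In inverse form: demand p = 109 − q, supply p = 12 + 0.04q.
Competitive equilibrium: 109 − q = 12 + 0.04q → q* = 93.26923, p* = 15.73077.
Marginal revenue: MR = 109 − 2q. Set MR = MC: 109 − 2q = 12 + 0.04q → q_m = 47.54902.
Price p_m = 109 − 1·47.54902 = 61.45098; MC(q_m) = 12 + 0.04·47.54902 = 13.90196.
Competitive q* = 93.26923, so Δq = 45.72021; wedge = 61.45098 − 13.90196 = 47.54902.
The triangle = ½ × 45.72021 × 47.54902 = $1086.98 thousand.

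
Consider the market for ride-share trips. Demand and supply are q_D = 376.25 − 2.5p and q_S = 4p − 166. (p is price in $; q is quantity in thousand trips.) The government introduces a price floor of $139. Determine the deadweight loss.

In inverse form: demand p = 150.5 − 0.4q, supply p = 41.5 + 0.25q.
Competitive equilibrium: 150.5 − 0.4q = 41.5 + 0.25q → q* = 167.6923, p* = 83.4231.
At the floor p = 139, quantity demanded = (150.5 − 139)/0.4 = 28.75.
Sellers' marginal cost at q' = 28.75: 41.5 + 0.25·28.75 = 48.6875.
Δq = 167.6923 − 28.75 = 138.9423; wedge = 139 − 48.6875 = 90.3125.
Deadweight loss = ½ × 138.9423 × 90.3125 = $6274.11 thousand.

$6274.11 thousand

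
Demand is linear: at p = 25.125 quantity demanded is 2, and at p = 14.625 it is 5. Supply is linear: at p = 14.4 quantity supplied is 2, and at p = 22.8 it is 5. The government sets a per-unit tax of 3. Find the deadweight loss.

Demand slope = (14.625 − 25.125)/(5 − 2) = −3.5, so p = 32.125 − 3.5q.
Supply slope = (22.8 − 14.4)/(5 − 2) = 2.8, so p = 8.8 + 2.8q.
Competitive equilibrium: 32.125 − 3.5q = 8.8 + 2.8q → q* = 3.7024, p* = 19.1667.
With the tax, the buyer price exceeds the seller price by 3: (32.125 − 3.5q) − (8.8 + 2.8q) = 3 → q' = 3.2262.
Δq = 3.7024 − 3.2262 = 0.4762; the wedge equals the tax, 3.
The triangle = ½ × 0.4762 × 3 = 0.71.

0.71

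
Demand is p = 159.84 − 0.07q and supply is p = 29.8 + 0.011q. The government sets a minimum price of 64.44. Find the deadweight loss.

2383.13

Competitive equilibrium: 159.84 − 0.07q = 29.8 + 0.011q → q* = 1605.4321, p* = 47.4598.
At the floor p = 64.44, quantity demanded = (159.84 − 64.44)/0.07 = 1362.8571.
Sellers' marginal cost at q' = 1362.8571: 29.8 + 0.011·1362.8571 = 44.7914.
Δq = 1605.4321 − 1362.8571 = 242.575; wedge = 64.44 − 44.7914 = 19.6486.
Welfare loss = ½ × 242.575 × 19.6486 = 2383.13.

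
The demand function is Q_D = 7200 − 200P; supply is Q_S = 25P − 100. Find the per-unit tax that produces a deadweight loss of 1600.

In inverse form: demand P = 36 − 0.005Q, supply P = 4 + 0.04Q.
Competitive equilibrium: 36 − 0.005Q = 4 + 0.04Q → Q* = 711.1111, P* = 32.4444.
A tax t gives ΔQ = t/0.045 and wedge t, so DWL = t²/0.09.
t²/0.09 = 1600 → t² = 144 → t = 12.

12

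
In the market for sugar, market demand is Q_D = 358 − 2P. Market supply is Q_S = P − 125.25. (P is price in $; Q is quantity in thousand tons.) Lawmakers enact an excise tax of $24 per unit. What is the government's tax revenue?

In inverse form: demand P = 179 − 0.5Q, supply P = 125.25 + Q.
Competitive equilibrium: 179 − 0.5Q = 125.25 + Q → Q* = 35.8333, P* = 161.0833.
With the tax, the buyer price exceeds the seller price by 24: (179 − 0.5Q) − (125.25 + Q) = 24 → Q' = 19.8333.
Tax revenue = 24 × 19.8333 = $476 thousand.

$476 thousand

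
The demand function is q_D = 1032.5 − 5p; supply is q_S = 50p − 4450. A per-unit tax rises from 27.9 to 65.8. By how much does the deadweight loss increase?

8070.98

In inverse form: demand p = 206.5 − 0.2q, supply p = 89 + 0.02q.
Competitive equilibrium: 206.5 − 0.2q = 89 + 0.02q → q* = 534.0909, p* = 99.6818.
For a per-unit tax t: Δq = t/0.22, so DWL = ½·t·(t/0.22) = t²/0.44.
At t = 27.9: DWL = 1769.114. At t = 65.8: DWL = 9840.091.
Increase = 9840.091 − 1769.114 = 8070.98.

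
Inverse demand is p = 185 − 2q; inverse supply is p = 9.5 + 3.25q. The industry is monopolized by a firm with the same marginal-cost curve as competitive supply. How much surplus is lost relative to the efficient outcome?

223.23

Competitive equilibrium: 185 − 2q = 9.5 + 3.25q → q* = 33.4286, p* = 118.1429.
Marginal revenue: MR = 185 − 4q. Set MR = MC: 185 − 4q = 9.5 + 3.25q → q_m = 24.2069.
Price p_m = 185 − 2·24.2069 = 136.5862; MC(q_m) = 9.5 + 3.25·24.2069 = 88.1724.
Competitive q* = 33.4286, so Δq = 9.2217; wedge = 136.5862 − 88.1724 = 48.4138.
The triangle = ½ × 9.2217 × 48.4138 = 223.23.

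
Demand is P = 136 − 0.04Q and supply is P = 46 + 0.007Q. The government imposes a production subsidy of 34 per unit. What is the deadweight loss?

12297.87

Competitive equilibrium: 136 − 0.04Q = 46 + 0.007Q → Q* = 1914.8936, P* = 59.4043.
The subsidy lowers effective supply by 34: P = 12 + 0.007Q.
New quantity: 136 − 0.04Q = 12 + 0.007Q → Q' = 2638.2979.
Overproduction ΔQ = 2638.2979 − 1914.8936 = 723.4043; wedge = subsidy = 34.
Deadweight loss = ½ × 723.4043 × 34 = 12297.87.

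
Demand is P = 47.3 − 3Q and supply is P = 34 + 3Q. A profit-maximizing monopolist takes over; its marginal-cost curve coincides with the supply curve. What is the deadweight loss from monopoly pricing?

Competitive equilibrium: 47.3 − 3Q = 34 + 3Q → Q* = 2.2167, P* = 40.65.
Marginal revenue: MR = 47.3 − 6Q. Set MR = MC: 47.3 − 6Q = 34 + 3Q → Q_m = 1.4778.
Price P_m = 47.3 − 3·1.4778 = 42.8666; MC(Q_m) = 34 + 3·1.4778 = 38.4334.
Competitive Q* = 2.2167, so ΔQ = 0.7389; wedge = 42.8666 − 38.4334 = 4.4332.
The triangle = ½ × 0.7389 × 4.4332 = 1.64.

1.64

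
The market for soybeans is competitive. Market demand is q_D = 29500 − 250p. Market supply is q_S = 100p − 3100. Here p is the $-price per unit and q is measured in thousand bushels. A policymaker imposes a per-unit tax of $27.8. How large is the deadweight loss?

In inverse form: demand p = 118 − 0.004q, supply p = 31 + 0.01q.
Competitive equilibrium: 118 − 0.004q = 31 + 0.01q → q* = 6214.2857, p* = 93.1429.
With the tax, the buyer price exceeds the seller price by 27.8: (118 − 0.004q) − (31 + 0.01q) = 27.8 → q' = 4228.5714.
Δq = 6214.2857 − 4228.5714 = 1985.7143; the wedge equals the tax, 27.8.
DWL = ½ × 1985.7143 × 27.8 = $27601.43 thousand.

$27601.43 thousand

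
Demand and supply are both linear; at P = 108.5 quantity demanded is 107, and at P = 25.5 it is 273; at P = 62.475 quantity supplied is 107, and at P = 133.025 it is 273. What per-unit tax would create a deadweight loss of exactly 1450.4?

Demand slope = (25.5 − 108.5)/(273 − 107) = −0.5, so P = 162 − 0.5Q.
Supply slope = (133.025 − 62.475)/(273 − 107) = 0.425, so P = 17 + 0.425Q.
Competitive equilibrium: 162 − 0.5Q = 17 + 0.425Q → Q* = 156.7568, P* = 83.6216.
A tax t gives ΔQ = t/0.925 and wedge t, so DWL = t²/1.85.
t²/1.85 = 1450.4 → t² = 2683.24 → t = 51.8.

51.8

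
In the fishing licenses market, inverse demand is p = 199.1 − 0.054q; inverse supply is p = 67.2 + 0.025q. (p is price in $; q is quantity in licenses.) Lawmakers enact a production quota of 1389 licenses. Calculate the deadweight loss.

$3110.54

Competitive equilibrium: 199.1 − 0.054q = 67.2 + 0.025q → q* = 1669.6203, p* = 108.9405.
At q = 1389: demand price = 199.1 − 0.054·1389 = 124.094; supply price = 67.2 + 0.025·1389 = 101.925.
Δq = 1669.6203 − 1389 = 280.6203; wedge = 124.094 − 101.925 = 22.169.
Deadweight loss = ½ × 280.6203 × 22.169 = $3110.54.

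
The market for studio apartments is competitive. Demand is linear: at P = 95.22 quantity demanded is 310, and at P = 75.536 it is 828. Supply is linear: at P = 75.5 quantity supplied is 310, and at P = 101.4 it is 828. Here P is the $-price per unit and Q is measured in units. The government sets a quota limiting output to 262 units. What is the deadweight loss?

Demand slope = (75.536 − 95.22)/(828 − 310) = −0.038, so P = 107 − 0.038Q.
Supply slope = (101.4 − 75.5)/(828 − 310) = 0.05, so P = 60 + 0.05Q.
Competitive equilibrium: 107 − 0.038Q = 60 + 0.05Q → Q* = 534.0909, P* = 86.7045.
At Q = 262: demand price = 107 − 0.038·262 = 97.044; supply price = 60 + 0.05·262 = 73.1.
ΔQ = 534.0909 − 262 = 272.0909; wedge = 97.044 − 73.1 = 23.944.
Welfare loss = ½ × 272.0909 × 23.944 = $3257.47.

$3257.47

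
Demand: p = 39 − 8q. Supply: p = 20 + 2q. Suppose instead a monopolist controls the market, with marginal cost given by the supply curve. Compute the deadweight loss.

Competitive equilibrium: 39 − 8q = 20 + 2q → q* = 1.9, p* = 23.8.
Marginal revenue: MR = 39 − 16q. Set MR = MC: 39 − 16q = 20 + 2q → q_m = 1.0556.
Price p_m = 39 − 8·1.0556 = 30.5552; MC(q_m) = 20 + 2·1.0556 = 22.1112.
Competitive q* = 1.9, so Δq = 0.8444; wedge = 30.5552 − 22.1112 = 8.444.
DWL = ½ × 0.8444 × 8.444 = 3.57.

3.57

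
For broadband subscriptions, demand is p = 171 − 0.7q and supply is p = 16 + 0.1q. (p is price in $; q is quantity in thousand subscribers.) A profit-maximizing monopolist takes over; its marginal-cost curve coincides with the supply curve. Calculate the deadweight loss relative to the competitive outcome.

$3270.07 thousand

Competitive equilibrium: 171 − 0.7q = 16 + 0.1q → q* = 193.75, p* = 35.375.
Marginal revenue: MR = 171 − 1.4q. Set MR = MC: 171 − 1.4q = 16 + 0.1q → q_m = 103.3333.
Price p_m = 171 − 0.7·103.3333 = 98.6667; MC(q_m) = 16 + 0.1·103.3333 = 26.3333.
Competitive q* = 193.75, so Δq = 90.4167; wedge = 98.6667 − 26.3333 = 72.3334.
Welfare loss = ½ × 90.4167 × 72.3334 = $3270.07 thousand.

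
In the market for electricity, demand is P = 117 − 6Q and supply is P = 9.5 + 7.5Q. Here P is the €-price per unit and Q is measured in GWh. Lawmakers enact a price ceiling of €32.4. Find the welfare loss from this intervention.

€162.71

Competitive equilibrium: 117 − 6Q = 9.5 + 7.5Q → Q* = 7.963, P* = 69.2222.
At the ceiling P = 32.4, quantity supplied = (32.4 − 9.5)/7.5 = 3.0533.
Willingness to pay at Q' = 3.0533: 117 − 6·3.0533 = 98.6802.
ΔQ = 7.963 − 3.0533 = 4.9097; wedge = 98.6802 − 32.4 = 66.2802.
Welfare loss = ½ × 4.9097 × 66.2802 = €162.71.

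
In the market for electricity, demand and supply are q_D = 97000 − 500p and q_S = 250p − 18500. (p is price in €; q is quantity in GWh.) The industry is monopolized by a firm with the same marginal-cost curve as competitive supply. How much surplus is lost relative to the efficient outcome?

€75000

In inverse form: demand p = 194 − 0.002q, supply p = 74 + 0.004q.
Competitive equilibrium: 194 − 0.002q = 74 + 0.004q → q* = 20000, p* = 154.
Marginal revenue: MR = 194 − 0.004q. Set MR = MC: 194 − 0.004q = 74 + 0.004q → q_m = 15000.
Price p_m = 194 − 0.002·15000 = 164; MC(q_m) = 74 + 0.004·15000 = 134.
Competitive q* = 20000, so Δq = 5000; wedge = 164 − 134 = 30.
The triangle = ½ × 5000 × 30 = €75000.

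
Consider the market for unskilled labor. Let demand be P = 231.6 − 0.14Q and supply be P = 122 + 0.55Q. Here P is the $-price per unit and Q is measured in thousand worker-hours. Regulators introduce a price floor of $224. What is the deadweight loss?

Competitive equilibrium: 231.6 − 0.14Q = 122 + 0.55Q → Q* = 158.84058, P* = 209.36232.
At the floor P = 224, quantity demanded = (231.6 − 224)/0.14 = 54.28571.
Sellers' marginal cost at Q' = 54.28571: 122 + 0.55·54.28571 = 151.85714.
ΔQ = 158.84058 − 54.28571 = 104.55487; wedge = 224 − 151.85714 = 72.14286.
Welfare loss = ½ × 104.55487 × 72.14286 = $3771.44 thousand.

$3771.44 thousand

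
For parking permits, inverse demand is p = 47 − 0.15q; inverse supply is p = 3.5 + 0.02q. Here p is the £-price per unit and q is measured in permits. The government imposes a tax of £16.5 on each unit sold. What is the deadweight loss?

Competitive equilibrium: 47 − 0.15q = 3.5 + 0.02q → q* = 255.8824, p* = 8.6176.
With the tax, the buyer price exceeds the seller price by 16.5: (47 − 0.15q) − (3.5 + 0.02q) = 16.5 → q' = 158.8235.
Δq = 255.8824 − 158.8235 = 97.0589; the wedge equals the tax, 16.5.
DWL = ½ × 97.0589 × 16.5 = £800.74.

£800.74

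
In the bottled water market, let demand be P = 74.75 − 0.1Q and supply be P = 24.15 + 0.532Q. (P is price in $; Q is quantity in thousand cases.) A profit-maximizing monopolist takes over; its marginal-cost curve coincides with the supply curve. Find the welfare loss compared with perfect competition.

Competitive equilibrium: 74.75 − 0.1Q = 24.15 + 0.532Q → Q* = 80.0633, P* = 66.7437.
Marginal revenue: MR = 74.75 − 0.2Q. Set MR = MC: 74.75 − 0.2Q = 24.15 + 0.532Q → Q_m = 69.1257.
Price P_m = 74.75 − 0.1·69.1257 = 67.8374; MC(Q_m) = 24.15 + 0.532·69.1257 = 60.9249.
Competitive Q* = 80.0633, so ΔQ = 10.9376; wedge = 67.8374 − 60.9249 = 6.9125.
The triangle = ½ × 10.9376 × 6.9125 = $37.80 thousand.

$37.80 thousand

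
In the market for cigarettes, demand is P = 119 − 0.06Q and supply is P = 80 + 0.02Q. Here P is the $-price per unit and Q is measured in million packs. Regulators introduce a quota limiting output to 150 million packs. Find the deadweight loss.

$4556.25 million

Competitive equilibrium: 119 − 0.06Q = 80 + 0.02Q → Q* = 487.5, P* = 89.75.
At Q = 150: demand price = 119 − 0.06·150 = 110; supply price = 80 + 0.02·150 = 83.
ΔQ = 487.5 − 150 = 337.5; wedge = 110 − 83 = 27.
DWL = ½ × 337.5 × 27 = $4556.25 million.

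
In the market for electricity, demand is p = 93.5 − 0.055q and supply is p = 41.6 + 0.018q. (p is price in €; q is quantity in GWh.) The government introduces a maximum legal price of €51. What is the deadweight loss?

€1300.19

Competitive equilibrium: 93.5 − 0.055q = 41.6 + 0.018q → q* = 710.9589, p* = 54.3973.
At the ceiling p = 51, quantity supplied = (51 − 41.6)/0.018 = 522.2222.
Willingness to pay at q' = 522.2222: 93.5 − 0.055·522.2222 = 64.7778.
Δq = 710.9589 − 522.2222 = 188.7367; wedge = 64.7778 − 51 = 13.7778.
The triangle = ½ × 188.7367 × 13.7778 = €1300.19.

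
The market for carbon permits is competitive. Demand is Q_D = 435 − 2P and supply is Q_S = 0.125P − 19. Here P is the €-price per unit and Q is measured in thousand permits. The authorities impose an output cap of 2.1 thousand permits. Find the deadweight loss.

In inverse form: demand P = 217.5 − 0.5Q, supply P = 152 + 8Q.
Competitive equilibrium: 217.5 − 0.5Q = 152 + 8Q → Q* = 7.7059, P* = 213.6471.
At Q = 2.1: demand price = 217.5 − 0.5·2.1 = 216.45; supply price = 152 + 8·2.1 = 168.8.
ΔQ = 7.7059 − 2.1 = 5.6059; wedge = 216.45 − 168.8 = 47.65.
DWL = ½ × 5.6059 × 47.65 = €133.56 thousand.

€133.56 thousand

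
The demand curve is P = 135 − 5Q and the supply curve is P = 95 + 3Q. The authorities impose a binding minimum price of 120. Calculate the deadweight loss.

16

Competitive equilibrium: 135 − 5Q = 95 + 3Q → Q* = 5, P* = 110.
At the floor P = 120, quantity demanded = (135 − 120)/5 = 3.
Sellers' marginal cost at Q' = 3: 95 + 3·3 = 104.
ΔQ = 5 − 3 = 2; wedge = 120 − 104 = 16.
Welfare loss = ½ × 2 × 16 = 16.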